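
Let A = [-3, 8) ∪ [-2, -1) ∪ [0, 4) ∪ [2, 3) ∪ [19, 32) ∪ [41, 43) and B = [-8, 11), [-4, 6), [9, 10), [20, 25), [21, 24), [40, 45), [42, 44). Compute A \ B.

[19, 20) ∪ [25, 32)

Merge the first list: [-3, 8), [19, 32), [41, 43).
Merge the second list: [-8, 11), [20, 25), [40, 45).
[-3, 8): entirely removed.
[19, 32) \ B = [19, 20), [25, 32).
[41, 43): entirely removed.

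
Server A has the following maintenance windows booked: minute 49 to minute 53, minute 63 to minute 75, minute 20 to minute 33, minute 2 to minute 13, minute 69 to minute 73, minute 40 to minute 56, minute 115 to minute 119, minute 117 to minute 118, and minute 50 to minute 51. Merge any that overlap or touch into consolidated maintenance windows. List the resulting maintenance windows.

minute 2 to minute 13, minute 20 to minute 33, minute 40 to minute 56, minute 63 to minute 75, minute 115 to minute 119

Sort by start: minute 2 to minute 13, minute 20 to minute 33, minute 40 to minute 56, minute 49 to minute 53, minute 50 to minute 51, minute 63 to minute 75, minute 69 to minute 73, minute 115 to minute 119, minute 117 to minute 118.
minute 20 to minute 33 is disjoint → start new block.
minute 40 to minute 56 is disjoint → start new block.
minute 49 to minute 53 overlaps/touches minute 40 to minute 56 → extend to minute 40 to minute 56.
minute 50 to minute 51 overlaps/touches minute 40 to minute 56 → extend to minute 40 to minute 56.
minute 63 to minute 75 is disjoint → start new block.
minute 69 to minute 73 overlaps/touches minute 63 to minute 75 → extend to minute 63 to minute 75.
minute 115 to minute 119 is disjoint → start new block.
minute 117 to minute 118 overlaps/touches minute 115 to minute 119 → extend to minute 115 to minute 119.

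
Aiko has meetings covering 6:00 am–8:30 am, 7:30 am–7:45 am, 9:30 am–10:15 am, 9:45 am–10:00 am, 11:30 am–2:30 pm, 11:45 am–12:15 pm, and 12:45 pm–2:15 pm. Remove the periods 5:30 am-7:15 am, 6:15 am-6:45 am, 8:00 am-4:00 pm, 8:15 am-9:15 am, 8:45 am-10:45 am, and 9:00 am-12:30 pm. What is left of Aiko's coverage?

7:15 am–8:00 am

A, merged: 6:00 am–8:30 am, 9:30 am–10:15 am, 11:30 am–2:30 pm.
B, merged: 5:30 am–7:15 am, 8:00 am–4:00 pm.
6:00 am–8:30 am \ B = 7:15 am–8:00 am.
9:30 am–10:15 am: entirely removed.
11:30 am–2:30 pm: entirely removed.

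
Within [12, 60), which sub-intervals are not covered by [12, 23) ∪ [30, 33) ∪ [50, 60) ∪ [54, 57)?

Covered (merged): [12, 23), [30, 33), [50, 60).
Gaps within [12, 60): [23, 30), [33, 50).

[23, 30) ∪ [33, 50)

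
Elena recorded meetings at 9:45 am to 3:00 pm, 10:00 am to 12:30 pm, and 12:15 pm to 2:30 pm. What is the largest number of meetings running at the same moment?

3

Sweep endpoints in order; track running count of active intervals.
Peak of 3 reached at 12:15 pm.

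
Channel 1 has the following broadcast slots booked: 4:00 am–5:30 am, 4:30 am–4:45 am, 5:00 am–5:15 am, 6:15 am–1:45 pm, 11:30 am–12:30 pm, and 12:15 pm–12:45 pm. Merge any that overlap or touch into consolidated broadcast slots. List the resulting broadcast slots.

4:00 am–5:30 am, 6:15 am–1:45 pm

4:30 am–4:45 am overlaps/touches 4:00 am–5:30 am → extend to 4:00 am–5:30 am.
5:00 am–5:15 am overlaps/touches 4:00 am–5:30 am → extend to 4:00 am–5:30 am.
6:15 am–1:45 pm is disjoint → start new block.
11:30 am–12:30 pm overlaps/touches 6:15 am–1:45 pm → extend to 6:15 am–1:45 pm.
12:15 pm–12:45 pm overlaps/touches 6:15 am–1:45 pm → extend to 6:15 am–1:45 pm.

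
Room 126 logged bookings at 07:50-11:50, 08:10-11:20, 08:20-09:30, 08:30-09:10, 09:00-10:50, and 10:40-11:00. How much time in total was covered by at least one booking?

Merged: 07:50–11:50.
Length: 4 h.

4 h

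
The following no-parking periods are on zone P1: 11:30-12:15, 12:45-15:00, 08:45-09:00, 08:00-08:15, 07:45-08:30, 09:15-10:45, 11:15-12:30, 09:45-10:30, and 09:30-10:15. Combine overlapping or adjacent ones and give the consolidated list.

07:45–08:30, 08:45–09:00, 09:15–10:45, 11:15–12:30, 12:45–15:00

Sort by start: 07:45–08:30, 08:00–08:15, 08:45–09:00, 09:15–10:45, 09:30–10:15, 09:45–10:30, 11:15–12:30, 11:30–12:15, 12:45–15:00.
08:00–08:15 overlaps/touches 07:45–08:30 → extend to 07:45–08:30.
08:45–09:00 is disjoint → start new block.
09:15–10:45 is disjoint → start new block.
09:30–10:15 overlaps/touches 09:15–10:45 → extend to 09:15–10:45.
09:45–10:30 overlaps/touches 09:15–10:45 → extend to 09:15–10:45.
11:15–12:30 is disjoint → start new block.
11:30–12:15 overlaps/touches 11:15–12:30 → extend to 11:15–12:30.
12:45–15:00 is disjoint → start new block.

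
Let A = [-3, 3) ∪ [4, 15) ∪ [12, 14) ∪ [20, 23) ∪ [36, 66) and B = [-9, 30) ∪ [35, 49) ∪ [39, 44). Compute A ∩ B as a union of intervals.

[-3, 3) ∪ [4, 15) ∪ [20, 23) ∪ [36, 49)

Merge the first list: [-3, 3), [4, 15), [20, 23), [36, 66).
Merge the second list: [-9, 30), [35, 49).
[-3, 3) overlaps B on [-3, 3).
[4, 15) overlaps B on [4, 15).
[20, 23) overlaps B on [20, 23).
[36, 66) overlaps B on [36, 49).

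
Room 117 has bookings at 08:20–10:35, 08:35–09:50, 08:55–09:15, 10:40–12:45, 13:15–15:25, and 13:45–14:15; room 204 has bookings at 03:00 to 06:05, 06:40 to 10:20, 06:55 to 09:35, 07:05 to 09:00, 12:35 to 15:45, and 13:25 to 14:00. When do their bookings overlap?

Merge the first list: 08:20–10:35, 10:40–12:45, 13:15–15:25.
Merge the second list: 03:00–06:05, 06:40–10:20, 12:35–15:45.
08:20–10:35 meets the second set on 08:20–10:20.
10:40–12:45 meets the second set on 12:35–12:45.
13:15–15:25 meets the second set on 13:15–15:25.

08:20–10:20, 12:35–12:45, 13:15–15:25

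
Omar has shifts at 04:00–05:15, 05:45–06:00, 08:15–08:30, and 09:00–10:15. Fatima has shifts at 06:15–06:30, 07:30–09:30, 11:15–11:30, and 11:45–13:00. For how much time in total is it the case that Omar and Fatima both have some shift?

45 min

A ∩ B = 08:15–08:30, 09:00–09:30.
Total: 15 min + 30 min = 45 min.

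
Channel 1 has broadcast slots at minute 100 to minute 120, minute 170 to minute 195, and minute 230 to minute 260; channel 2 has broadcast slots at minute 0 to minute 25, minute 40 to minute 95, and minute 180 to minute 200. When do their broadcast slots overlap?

minute 180 to minute 195

minute 100 to minute 120 meets no B interval.
minute 170 to minute 195 ∩ B → minute 180 to minute 195.
minute 230 to minute 260 meets no B interval.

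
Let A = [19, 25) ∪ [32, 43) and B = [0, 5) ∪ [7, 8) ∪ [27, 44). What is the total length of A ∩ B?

A ∩ B = [32, 43).
Total: 11.

11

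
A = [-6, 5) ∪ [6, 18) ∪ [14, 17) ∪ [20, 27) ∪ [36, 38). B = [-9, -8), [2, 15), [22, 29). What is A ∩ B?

[2, 5) ∪ [6, 15) ∪ [22, 27)

First set merges to [-6, 5), [6, 18), [20, 27), [36, 38).
[-6, 5) meets the second set on [2, 5).
[6, 18) meets the second set on [6, 15).
[20, 27) meets the second set on [22, 27).
[36, 38): no overlap with the second set.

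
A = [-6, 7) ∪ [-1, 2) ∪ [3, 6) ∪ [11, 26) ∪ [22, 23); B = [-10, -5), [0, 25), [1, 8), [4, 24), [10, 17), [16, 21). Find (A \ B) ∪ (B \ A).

[-10, -6) ∪ [-5, 0) ∪ [7, 11) ∪ [25, 26)

A, merged: [-6, 7), [11, 26).
B, merged: [-10, -5), [0, 25).
A \ B = [-5, 0), [25, 26).
B \ A = [-10, -6), [7, 11).
Union of the two gives the symmetric difference.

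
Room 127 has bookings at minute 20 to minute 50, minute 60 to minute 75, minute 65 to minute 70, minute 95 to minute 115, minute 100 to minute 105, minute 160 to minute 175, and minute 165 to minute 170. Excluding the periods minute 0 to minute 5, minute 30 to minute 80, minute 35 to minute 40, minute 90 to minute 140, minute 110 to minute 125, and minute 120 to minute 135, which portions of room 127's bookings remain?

minute 20 to minute 30, minute 160 to minute 175

First set merges to minute 20 to minute 50, minute 60 to minute 75, minute 95 to minute 115, minute 160 to minute 175.
Second set merges to minute 0 to minute 5, minute 30 to minute 80, minute 90 to minute 140.
minute 20 to minute 50 with B removed leaves minute 20 to minute 30.
minute 60 to minute 75 lies entirely inside B → drops out.
minute 95 to minute 115 lies entirely inside B → drops out.
minute 160 to minute 175 is untouched.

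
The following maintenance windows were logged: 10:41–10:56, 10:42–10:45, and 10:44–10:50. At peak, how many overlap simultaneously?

3

Walk the sorted start/end points keeping a running depth.
The depth first hits 3 at 10:44.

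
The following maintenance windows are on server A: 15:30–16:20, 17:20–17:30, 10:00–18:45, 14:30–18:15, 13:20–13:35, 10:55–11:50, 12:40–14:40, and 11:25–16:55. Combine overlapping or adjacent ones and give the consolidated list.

10:00–18:45

Sort by start: 10:00–18:45, 10:55–11:50, 11:25–16:55, 12:40–14:40, 13:20–13:35, 14:30–18:15, 15:30–16:20, 17:20–17:30.
10:55–11:50 overlaps/touches 10:00–18:45 → extend to 10:00–18:45.
11:25–16:55 overlaps/touches 10:00–18:45 → extend to 10:00–18:45.
12:40–14:40 overlaps/touches 10:00–18:45 → extend to 10:00–18:45.
13:20–13:35 overlaps/touches 10:00–18:45 → extend to 10:00–18:45.
14:30–18:15 overlaps/touches 10:00–18:45 → extend to 10:00–18:45.
15:30–16:20 overlaps/touches 10:00–18:45 → extend to 10:00–18:45.
17:20–17:30 overlaps/touches 10:00–18:45 → extend to 10:00–18:45.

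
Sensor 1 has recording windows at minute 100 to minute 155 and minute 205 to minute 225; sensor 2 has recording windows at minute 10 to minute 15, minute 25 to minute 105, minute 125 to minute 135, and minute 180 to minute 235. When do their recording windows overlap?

minute 100 to minute 105, minute 125 to minute 135, minute 205 to minute 225

minute 100 to minute 155 overlaps B on minute 100 to minute 105, minute 125 to minute 135.
minute 205 to minute 225 overlaps B on minute 205 to minute 225.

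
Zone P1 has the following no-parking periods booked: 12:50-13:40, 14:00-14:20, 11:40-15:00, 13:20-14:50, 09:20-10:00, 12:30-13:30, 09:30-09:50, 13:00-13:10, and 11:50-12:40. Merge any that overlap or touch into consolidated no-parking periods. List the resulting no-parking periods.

Sort by start: 09:20-10:00, 09:30-09:50, 11:40-15:00, 11:50-12:40, 12:30-13:30, 12:50-13:40, 13:00-13:10, 13:20-14:50, 14:00-14:20.
09:30-09:50 overlaps/touches 09:20-10:00 → extend to 09:20-10:00.
11:40-15:00 is disjoint → start new block.
11:50-12:40 overlaps/touches 11:40-15:00 → extend to 11:40-15:00.
12:30-13:30 overlaps/touches 11:40-15:00 → extend to 11:40-15:00.
12:50-13:40 overlaps/touches 11:40-15:00 → extend to 11:40-15:00.
13:00-13:10 overlaps/touches 11:40-15:00 → extend to 11:40-15:00.
13:20-14:50 overlaps/touches 11:40-15:00 → extend to 11:40-15:00.
14:00-14:20 overlaps/touches 11:40-15:00 → extend to 11:40-15:00.

09:20-10:00, 11:40-15:00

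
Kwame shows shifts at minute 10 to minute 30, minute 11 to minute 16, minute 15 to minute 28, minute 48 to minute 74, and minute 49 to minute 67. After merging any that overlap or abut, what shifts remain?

minute 10 to minute 30, minute 48 to minute 74

minute 11 to minute 16 overlaps/touches minute 10 to minute 30 → extend to minute 10 to minute 30.
minute 15 to minute 28 overlaps/touches minute 10 to minute 30 → extend to minute 10 to minute 30.
minute 48 to minute 74 is disjoint → start new block.
minute 49 to minute 67 overlaps/touches minute 48 to minute 74 → extend to minute 48 to minute 74.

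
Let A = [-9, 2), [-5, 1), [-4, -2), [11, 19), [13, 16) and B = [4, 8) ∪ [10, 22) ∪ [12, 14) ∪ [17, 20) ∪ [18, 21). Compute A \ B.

A, merged: [-9, 2), [11, 19).
B, merged: [4, 8), [10, 22).
[-9, 2): nothing removed.
[11, 19): entirely removed.

[-9, 2)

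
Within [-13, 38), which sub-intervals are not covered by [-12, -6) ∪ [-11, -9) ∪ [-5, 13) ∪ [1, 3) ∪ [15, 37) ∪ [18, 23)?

[-13, -12) ∪ [-6, -5) ∪ [13, 15) ∪ [37, 38)

The merged coverage is [-12, -6), [-5, 13), [15, 37).
Gaps within [-13, 38): [-13, -12), [-6, -5), [13, 15), [37, 38).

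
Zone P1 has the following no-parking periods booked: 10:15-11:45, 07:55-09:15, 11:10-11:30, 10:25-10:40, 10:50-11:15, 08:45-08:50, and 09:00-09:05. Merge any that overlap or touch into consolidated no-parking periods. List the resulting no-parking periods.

07:55–09:15, 10:15–11:45

Sort by start: 07:55–09:15, 08:45–08:50, 09:00–09:05, 10:15–11:45, 10:25–10:40, 10:50–11:15, 11:10–11:30.
08:45–08:50 overlaps/touches 07:55–09:15 → extend to 07:55–09:15.
09:00–09:05 overlaps/touches 07:55–09:15 → extend to 07:55–09:15.
10:15–11:45 is disjoint → start new block.
10:25–10:40 overlaps/touches 10:15–11:45 → extend to 10:15–11:45.
10:50–11:15 overlaps/touches 10:15–11:45 → extend to 10:15–11:45.
11:10–11:30 overlaps/touches 10:15–11:45 → extend to 10:15–11:45.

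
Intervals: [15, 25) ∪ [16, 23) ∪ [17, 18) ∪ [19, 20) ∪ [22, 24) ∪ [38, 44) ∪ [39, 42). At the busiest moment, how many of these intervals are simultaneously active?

3

At 17, 3 of the intervals are simultaneously active.
No point has more.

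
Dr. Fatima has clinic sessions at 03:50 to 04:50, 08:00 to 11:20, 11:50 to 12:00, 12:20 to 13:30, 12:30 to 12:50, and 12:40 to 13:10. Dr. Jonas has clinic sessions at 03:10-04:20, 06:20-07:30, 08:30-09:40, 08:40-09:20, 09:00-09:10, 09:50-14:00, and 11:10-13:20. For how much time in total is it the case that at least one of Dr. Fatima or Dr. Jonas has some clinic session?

Merge the first list: 03:50–04:50, 08:00–11:20, 11:50–12:00, 12:20–13:30.
Merge the second list: 03:10–04:20, 06:20–07:30, 08:30–09:40, 09:50–14:00.
A ∪ B = 03:10–04:50, 06:20–07:30, 08:00–14:00.
Total: 1 h 40 min + 1 h 10 min + 6 h = 8 h 50 min.

8 h 50 min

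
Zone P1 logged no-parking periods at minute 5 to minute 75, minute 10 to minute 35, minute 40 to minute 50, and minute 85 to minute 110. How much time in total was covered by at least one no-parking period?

Merged: minute 5 to minute 75, minute 85 to minute 110.
Lengths: 70 minutes + 25 minutes = 95 minutes.

95 minutes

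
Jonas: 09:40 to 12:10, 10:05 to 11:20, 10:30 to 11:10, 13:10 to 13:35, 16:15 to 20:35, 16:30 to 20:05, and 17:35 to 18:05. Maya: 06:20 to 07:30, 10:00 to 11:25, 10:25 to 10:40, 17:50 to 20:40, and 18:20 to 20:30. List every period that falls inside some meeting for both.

Merge the first list: 09:40–12:10, 13:10–13:35, 16:15–20:35.
Merge the second list: 06:20–07:30, 10:00–11:25, 17:50–20:40.
09:40–12:10 overlaps B on 10:00–11:25.
13:10–13:35 falls entirely outside B.
16:15–20:35 overlaps B on 17:50–20:35.

10:00–11:25, 17:50–20:35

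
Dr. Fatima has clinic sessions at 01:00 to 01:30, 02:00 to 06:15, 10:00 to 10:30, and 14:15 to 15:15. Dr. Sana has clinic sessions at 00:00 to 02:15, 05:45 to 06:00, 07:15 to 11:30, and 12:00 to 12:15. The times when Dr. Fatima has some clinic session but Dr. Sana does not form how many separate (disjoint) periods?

3

A \ B = 02:15–05:45, 06:00–06:15, 14:15–15:15.
That is 3 disjoint pieces.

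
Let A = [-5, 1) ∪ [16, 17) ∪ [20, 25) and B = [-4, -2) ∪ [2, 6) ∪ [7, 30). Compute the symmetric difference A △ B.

[-5, -4) ∪ [-2, 1) ∪ [2, 6) ∪ [7, 16) ∪ [17, 20) ∪ [25, 30)

A but not B: [-5, -4), [-2, 1).
B but not A: [2, 6), [7, 16), [17, 20), [25, 30).
Combining gives A △ B.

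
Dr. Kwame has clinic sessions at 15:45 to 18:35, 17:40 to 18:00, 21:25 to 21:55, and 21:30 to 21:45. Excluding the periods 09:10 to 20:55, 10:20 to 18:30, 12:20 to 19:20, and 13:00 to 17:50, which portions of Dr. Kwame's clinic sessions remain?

Merge the first list: 15:45–18:35, 21:25–21:55.
Merge the second list: 09:10–20:55.
15:45–18:35 lies entirely inside B → drops out.
21:25–21:55 is untouched.

21:25–21:55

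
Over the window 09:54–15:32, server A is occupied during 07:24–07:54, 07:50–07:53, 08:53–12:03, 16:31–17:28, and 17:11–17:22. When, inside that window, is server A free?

12:03-15:32

After merging, the occupied span is 07:24-07:54, 08:53-12:03, 16:31-17:28.
Uncovered inside 09:54-15:32: 12:03-15:32.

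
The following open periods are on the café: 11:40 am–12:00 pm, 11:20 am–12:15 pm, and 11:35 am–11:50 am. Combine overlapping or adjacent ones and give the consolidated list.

Sort by start: 11:20 am–12:15 pm, 11:35 am–11:50 am, 11:40 am–12:00 pm.
11:35 am–11:50 am overlaps/touches 11:20 am–12:15 pm → extend to 11:20 am–12:15 pm.
11:40 am–12:00 pm overlaps/touches 11:20 am–12:15 pm → extend to 11:20 am–12:15 pm.

11:20 am–12:15 pm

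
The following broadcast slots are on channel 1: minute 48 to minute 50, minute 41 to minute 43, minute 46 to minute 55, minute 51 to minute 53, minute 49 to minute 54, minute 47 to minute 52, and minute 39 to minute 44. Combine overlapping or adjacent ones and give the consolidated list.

minute 39 to minute 44, minute 46 to minute 55

Sort by start: minute 39 to minute 44, minute 41 to minute 43, minute 46 to minute 55, minute 47 to minute 52, minute 48 to minute 50, minute 49 to minute 54, minute 51 to minute 53.
minute 41 to minute 43 overlaps/touches minute 39 to minute 44 → extend to minute 39 to minute 44.
minute 46 to minute 55 is disjoint → start new block.
minute 47 to minute 52 overlaps/touches minute 46 to minute 55 → extend to minute 46 to minute 55.
minute 48 to minute 50 overlaps/touches minute 46 to minute 55 → extend to minute 46 to minute 55.
minute 49 to minute 54 overlaps/touches minute 46 to minute 55 → extend to minute 46 to minute 55.
minute 51 to minute 53 overlaps/touches minute 46 to minute 55 → extend to minute 46 to minute 55.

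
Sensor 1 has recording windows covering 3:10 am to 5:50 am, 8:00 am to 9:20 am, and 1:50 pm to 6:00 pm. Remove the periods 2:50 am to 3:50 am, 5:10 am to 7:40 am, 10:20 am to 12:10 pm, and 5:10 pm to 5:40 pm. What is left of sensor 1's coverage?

3:10 am–5:50 am minus B → 3:50 am–5:10 am.
8:00 am–9:20 am: no B overlap → unchanged.
1:50 pm–6:00 pm minus B → 1:50 pm–5:10 pm, 5:40 pm–6:00 pm.

3:50 am–5:10 am, 8:00 am–9:20 am, 1:50 pm–5:10 pm, 5:40 pm–6:00 pm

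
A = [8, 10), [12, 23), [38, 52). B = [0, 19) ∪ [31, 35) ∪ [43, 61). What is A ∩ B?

[8, 10) ∪ [12, 19) ∪ [43, 52)

[8, 10) ∩ B → [8, 10).
[12, 23) ∩ B → [12, 19).
[38, 52) ∩ B → [43, 52).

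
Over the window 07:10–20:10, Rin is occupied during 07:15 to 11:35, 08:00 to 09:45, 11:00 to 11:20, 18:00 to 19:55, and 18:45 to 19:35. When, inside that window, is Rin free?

Covered (merged): 07:15-11:35, 18:00-19:55.
Complement within 07:10-20:10: 07:10-07:15, 11:35-18:00, 19:55-20:10.

07:10-07:15, 11:35-18:00, 19:55-20:10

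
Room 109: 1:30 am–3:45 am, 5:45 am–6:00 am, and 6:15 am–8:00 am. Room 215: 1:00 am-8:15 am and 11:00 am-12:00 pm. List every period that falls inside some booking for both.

1:30 am–3:45 am, 5:45 am–6:00 am, 6:15 am–8:00 am

1:30 am–3:45 am ∩ B → 1:30 am–3:45 am.
5:45 am–6:00 am ∩ B → 5:45 am–6:00 am.
6:15 am–8:00 am ∩ B → 6:15 am–8:00 am.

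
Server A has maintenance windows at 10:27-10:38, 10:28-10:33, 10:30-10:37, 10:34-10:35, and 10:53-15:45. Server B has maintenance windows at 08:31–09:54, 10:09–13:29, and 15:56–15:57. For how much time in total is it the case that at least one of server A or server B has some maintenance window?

7 h

First set merges to 10:27–10:38, 10:53–15:45.
A ∪ B = 08:31–09:54, 10:09–15:45, 15:56–15:57.
Total: 1 h 23 min + 5 h 36 min + 1 min = 7 h.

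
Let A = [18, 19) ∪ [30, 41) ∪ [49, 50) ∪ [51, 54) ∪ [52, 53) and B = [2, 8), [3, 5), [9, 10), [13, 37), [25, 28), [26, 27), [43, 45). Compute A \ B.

A, merged: [18, 19), [30, 41), [49, 50), [51, 54).
B, merged: [2, 8), [9, 10), [13, 37), [43, 45).
[18, 19) lies entirely inside B → drops out.
[30, 41) with B removed leaves [37, 41).
[49, 50) is untouched.
[51, 54) is untouched.

[37, 41) ∪ [49, 50) ∪ [51, 54)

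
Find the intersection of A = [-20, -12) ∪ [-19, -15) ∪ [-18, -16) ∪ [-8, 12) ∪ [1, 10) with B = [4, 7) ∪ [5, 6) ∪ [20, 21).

[4, 7)

Merge the first list: [-20, -12), [-8, 12).
Merge the second list: [4, 7), [20, 21).
[-20, -12): no overlap with the second set.
[-8, 12) meets the second set on [4, 7).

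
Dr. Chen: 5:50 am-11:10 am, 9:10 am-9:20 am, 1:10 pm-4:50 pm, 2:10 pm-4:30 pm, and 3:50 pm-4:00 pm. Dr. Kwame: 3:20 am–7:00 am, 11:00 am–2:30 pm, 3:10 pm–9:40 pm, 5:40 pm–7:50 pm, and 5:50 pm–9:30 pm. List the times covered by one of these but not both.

Merge the first list: 5:50 am–11:10 am, 1:10 pm–4:50 pm.
Merge the second list: 3:20 am–7:00 am, 11:00 am–2:30 pm, 3:10 pm–9:40 pm.
A but not B: 7:00 am–11:00 am, 2:30 pm–3:10 pm.
B but not A: 3:20 am–5:50 am, 11:10 am–1:10 pm, 4:50 pm–9:40 pm.
Combining gives A △ B.

3:20 am–5:50 am, 7:00 am–11:00 am, 11:10 am–1:10 pm, 2:30 pm–3:10 pm, 4:50 pm–9:40 pm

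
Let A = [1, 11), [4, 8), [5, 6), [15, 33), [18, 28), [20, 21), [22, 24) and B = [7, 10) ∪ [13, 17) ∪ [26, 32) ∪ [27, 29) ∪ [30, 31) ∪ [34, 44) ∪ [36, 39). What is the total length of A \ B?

First set merges to [1, 11), [15, 33).
Second set merges to [7, 10), [13, 17), [26, 32), [34, 44).
A \ B = [1, 7), [10, 11), [17, 26), [32, 33).
Total: 6 + 1 + 9 + 1 = 17.

17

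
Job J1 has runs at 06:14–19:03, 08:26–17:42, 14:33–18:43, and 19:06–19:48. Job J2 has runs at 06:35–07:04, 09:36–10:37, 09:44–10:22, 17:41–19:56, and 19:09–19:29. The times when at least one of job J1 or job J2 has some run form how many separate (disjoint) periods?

First set merges to 06:14-19:03, 19:06-19:48.
Second set merges to 06:35-07:04, 09:36-10:37, 17:41-19:56.
A ∪ B = 06:14-19:56.
That is 1 disjoint piece.

1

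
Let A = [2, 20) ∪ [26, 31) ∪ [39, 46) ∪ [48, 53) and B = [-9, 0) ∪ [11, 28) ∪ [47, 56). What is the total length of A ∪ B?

A ∪ B = [-9, 0), [2, 31), [39, 46), [47, 56).
Total: 9 + 29 + 7 + 9 = 54.

54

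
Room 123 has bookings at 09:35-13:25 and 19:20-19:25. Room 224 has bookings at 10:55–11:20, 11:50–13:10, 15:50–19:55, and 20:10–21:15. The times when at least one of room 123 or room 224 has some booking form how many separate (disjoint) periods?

A ∪ B = 09:35–13:25, 15:50–19:55, 20:10–21:15.
That is 3 disjoint pieces.

3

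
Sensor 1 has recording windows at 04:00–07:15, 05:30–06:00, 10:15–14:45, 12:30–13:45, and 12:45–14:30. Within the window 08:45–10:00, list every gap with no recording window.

08:45-10:00

After merging, the occupied span is 04:00-07:15, 10:15-14:45.
Gaps within 08:45-10:00: 08:45-10:00.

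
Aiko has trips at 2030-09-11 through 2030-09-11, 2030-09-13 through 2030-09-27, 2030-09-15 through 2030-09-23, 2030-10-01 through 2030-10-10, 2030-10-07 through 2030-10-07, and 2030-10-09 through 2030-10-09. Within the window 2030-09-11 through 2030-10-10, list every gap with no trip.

After merging, the occupied span is 2030-09-11 through 2030-09-11, 2030-09-13 through 2030-09-27, 2030-10-01 through 2030-10-10.
Uncovered inside 2030-09-11 through 2030-10-10: 2030-09-12 through 2030-09-12, 2030-09-28 through 2030-09-30.

2030-09-12 through 2030-09-12, 2030-09-28 through 2030-09-30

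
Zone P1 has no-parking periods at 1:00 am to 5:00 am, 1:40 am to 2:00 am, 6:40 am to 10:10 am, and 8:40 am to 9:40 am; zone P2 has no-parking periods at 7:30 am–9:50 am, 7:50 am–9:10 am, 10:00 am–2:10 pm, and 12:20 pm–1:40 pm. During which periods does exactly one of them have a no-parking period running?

1:00 am–5:00 am, 6:40 am–7:30 am, 9:50 am–10:00 am, 10:10 am–2:10 pm

First set merges to 1:00 am–5:00 am, 6:40 am–10:10 am.
Second set merges to 7:30 am–9:50 am, 10:00 am–2:10 pm.
A but not B: 1:00 am–5:00 am, 6:40 am–7:30 am, 9:50 am–10:00 am.
B but not A: 10:10 am–2:10 pm.
Combining gives A △ B.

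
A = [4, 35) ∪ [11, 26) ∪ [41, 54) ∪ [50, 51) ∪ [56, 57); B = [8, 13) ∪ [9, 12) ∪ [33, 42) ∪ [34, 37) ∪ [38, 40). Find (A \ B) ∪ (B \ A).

First set merges to [4, 35), [41, 54), [56, 57).
Second set merges to [8, 13), [33, 42).
A \ B = [4, 8), [13, 33), [42, 54), [56, 57).
B \ A = [35, 41).
Union of the two gives the symmetric difference.

[4, 8) ∪ [13, 33) ∪ [35, 41) ∪ [42, 54) ∪ [56, 57)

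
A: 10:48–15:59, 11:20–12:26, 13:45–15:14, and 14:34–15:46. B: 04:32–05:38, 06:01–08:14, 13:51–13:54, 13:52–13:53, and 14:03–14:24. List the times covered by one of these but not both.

Merge the first list: 10:48–15:59.
Merge the second list: 04:32–05:38, 06:01–08:14, 13:51–13:54, 14:03–14:24.
A but not B: 10:48–13:51, 13:54–14:03, 14:24–15:59.
B but not A: 04:32–05:38, 06:01–08:14.
Combining gives A △ B.

04:32–05:38, 06:01–08:14, 10:48–13:51, 13:54–14:03, 14:24–15:59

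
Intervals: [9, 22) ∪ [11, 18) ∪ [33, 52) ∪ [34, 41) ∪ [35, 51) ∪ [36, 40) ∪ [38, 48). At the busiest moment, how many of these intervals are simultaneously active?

5

At 38, 5 of the intervals are simultaneously active.
No point has more.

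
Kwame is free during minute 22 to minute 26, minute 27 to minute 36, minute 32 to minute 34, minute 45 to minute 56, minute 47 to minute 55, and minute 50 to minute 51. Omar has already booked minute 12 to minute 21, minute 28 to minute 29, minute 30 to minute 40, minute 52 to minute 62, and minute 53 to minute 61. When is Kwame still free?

Merge the first list: minute 22 to minute 26, minute 27 to minute 36, minute 45 to minute 56.
Merge the second list: minute 12 to minute 21, minute 28 to minute 29, minute 30 to minute 40, minute 52 to minute 62.
minute 22 to minute 26: nothing removed.
minute 27 to minute 36 \ B = minute 27 to minute 28, minute 29 to minute 30.
minute 45 to minute 56 \ B = minute 45 to minute 52.

minute 22 to minute 26, minute 27 to minute 28, minute 29 to minute 30, minute 45 to minute 52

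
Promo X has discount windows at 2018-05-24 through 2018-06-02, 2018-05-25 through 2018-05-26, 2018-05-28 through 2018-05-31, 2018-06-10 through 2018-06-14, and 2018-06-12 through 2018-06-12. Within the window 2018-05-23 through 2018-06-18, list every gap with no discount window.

2018-05-23 through 2018-05-23, 2018-06-03 through 2018-06-09, 2018-06-15 through 2018-06-18

The merged coverage is 2018-05-24 through 2018-06-02, 2018-06-10 through 2018-06-14.
Gaps within 2018-05-23 through 2018-06-18: 2018-05-23 through 2018-05-23, 2018-06-03 through 2018-06-09, 2018-06-15 through 2018-06-18.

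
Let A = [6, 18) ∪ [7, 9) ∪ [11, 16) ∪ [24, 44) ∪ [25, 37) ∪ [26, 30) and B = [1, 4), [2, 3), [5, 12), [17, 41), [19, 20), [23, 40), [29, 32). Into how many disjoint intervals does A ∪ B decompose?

2

First set merges to [6, 18), [24, 44).
Second set merges to [1, 4), [5, 12), [17, 41).
A ∪ B = [1, 4), [5, 44).
That is 2 disjoint pieces.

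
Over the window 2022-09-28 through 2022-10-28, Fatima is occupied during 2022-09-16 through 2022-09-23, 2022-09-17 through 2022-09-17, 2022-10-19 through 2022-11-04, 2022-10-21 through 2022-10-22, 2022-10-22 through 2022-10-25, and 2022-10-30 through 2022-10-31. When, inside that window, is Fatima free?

Covered (merged): 2022-09-16 through 2022-09-23, 2022-10-19 through 2022-11-04.
Complement within 2022-09-28 through 2022-10-28: 2022-09-28 through 2022-10-18.

2022-09-28 through 2022-10-18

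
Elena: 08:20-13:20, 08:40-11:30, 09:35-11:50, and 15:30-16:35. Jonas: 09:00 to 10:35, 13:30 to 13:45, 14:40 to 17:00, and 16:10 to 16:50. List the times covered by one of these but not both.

08:20-09:00, 10:35-13:20, 13:30-13:45, 14:40-15:30, 16:35-17:00

A, merged: 08:20-13:20, 15:30-16:35.
B, merged: 09:00-10:35, 13:30-13:45, 14:40-17:00.
A \ B = 08:20-09:00, 10:35-13:20.
B \ A = 13:30-13:45, 14:40-15:30, 16:35-17:00.
Union of the two gives the symmetric difference.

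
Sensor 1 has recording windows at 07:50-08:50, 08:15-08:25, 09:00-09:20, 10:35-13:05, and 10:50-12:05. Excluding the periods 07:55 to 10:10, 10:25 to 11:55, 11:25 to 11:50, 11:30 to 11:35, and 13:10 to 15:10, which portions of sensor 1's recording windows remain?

07:50-07:55, 11:55-13:05

First set merges to 07:50-08:50, 09:00-09:20, 10:35-13:05.
Second set merges to 07:55-10:10, 10:25-11:55, 13:10-15:10.
07:50-08:50 minus B → 07:50-07:55.
09:00-09:20: fully covered by B → removed.
10:35-13:05 minus B → 11:55-13:05.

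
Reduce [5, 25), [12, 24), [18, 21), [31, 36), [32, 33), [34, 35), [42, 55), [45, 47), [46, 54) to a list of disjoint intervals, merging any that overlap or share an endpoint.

[5, 25) ∪ [31, 36) ∪ [42, 55)

[12, 24) overlaps/touches [5, 25) → extend to [5, 25).
[18, 21) overlaps/touches [5, 25) → extend to [5, 25).
[31, 36) is disjoint → start new block.
[32, 33) overlaps/touches [31, 36) → extend to [31, 36).
[34, 35) overlaps/touches [31, 36) → extend to [31, 36).
[42, 55) is disjoint → start new block.
[45, 47) overlaps/touches [42, 55) → extend to [42, 55).
[46, 54) overlaps/touches [42, 55) → extend to [42, 55).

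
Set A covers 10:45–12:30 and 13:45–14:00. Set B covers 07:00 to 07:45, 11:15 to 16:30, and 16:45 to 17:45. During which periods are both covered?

10:45–12:30 ∩ B → 11:15–12:30.
13:45–14:00 ∩ B → 13:45–14:00.

11:15–12:30, 13:45–14:00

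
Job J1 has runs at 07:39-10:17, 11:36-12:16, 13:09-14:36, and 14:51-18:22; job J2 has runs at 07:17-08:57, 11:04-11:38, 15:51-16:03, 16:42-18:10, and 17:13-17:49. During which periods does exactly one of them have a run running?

07:17–07:39, 08:57–10:17, 11:04–11:36, 11:38–12:16, 13:09–14:36, 14:51–15:51, 16:03–16:42, 18:10–18:22

B, merged: 07:17–08:57, 11:04–11:38, 15:51–16:03, 16:42–18:10.
Only in the first: 08:57–10:17, 11:38–12:16, 13:09–14:36, 14:51–15:51, 16:03–16:42, 18:10–18:22.
Only in the second: 07:17–07:39, 11:04–11:36.
Together these are the periods covered by exactly one.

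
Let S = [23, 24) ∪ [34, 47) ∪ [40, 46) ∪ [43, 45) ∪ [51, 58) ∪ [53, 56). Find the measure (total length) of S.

Merged: [23, 24), [34, 47), [51, 58).
Lengths: 1 + 13 + 7 = 21.

21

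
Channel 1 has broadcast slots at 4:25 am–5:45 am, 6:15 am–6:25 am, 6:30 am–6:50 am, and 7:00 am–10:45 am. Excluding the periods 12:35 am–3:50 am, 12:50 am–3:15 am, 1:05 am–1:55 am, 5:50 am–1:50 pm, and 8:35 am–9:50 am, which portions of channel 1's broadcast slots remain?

4:25 am–5:45 am

Second set merges to 12:35 am–3:50 am, 5:50 am–1:50 pm.
4:25 am–5:45 am: nothing removed.
6:15 am–6:25 am: entirely removed.
6:30 am–6:50 am: entirely removed.
7:00 am–10:45 am: entirely removed.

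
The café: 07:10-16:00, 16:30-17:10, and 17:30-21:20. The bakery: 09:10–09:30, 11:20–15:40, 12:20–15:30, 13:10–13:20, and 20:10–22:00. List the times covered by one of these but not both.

07:10-09:10, 09:30-11:20, 15:40-16:00, 16:30-17:10, 17:30-20:10, 21:20-22:00

B, merged: 09:10-09:30, 11:20-15:40, 20:10-22:00.
Only in the first: 07:10-09:10, 09:30-11:20, 15:40-16:00, 16:30-17:10, 17:30-20:10.
Only in the second: 21:20-22:00.
Together these are the periods covered by exactly one.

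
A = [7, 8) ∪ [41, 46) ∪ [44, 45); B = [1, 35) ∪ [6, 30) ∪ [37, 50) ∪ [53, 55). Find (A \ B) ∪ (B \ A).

[1, 7) ∪ [8, 35) ∪ [37, 41) ∪ [46, 50) ∪ [53, 55)

First set merges to [7, 8), [41, 46).
Second set merges to [1, 35), [37, 50), [53, 55).
A but not B: none.
B but not A: [1, 7), [8, 35), [37, 41), [46, 50), [53, 55).
Combining gives A △ B.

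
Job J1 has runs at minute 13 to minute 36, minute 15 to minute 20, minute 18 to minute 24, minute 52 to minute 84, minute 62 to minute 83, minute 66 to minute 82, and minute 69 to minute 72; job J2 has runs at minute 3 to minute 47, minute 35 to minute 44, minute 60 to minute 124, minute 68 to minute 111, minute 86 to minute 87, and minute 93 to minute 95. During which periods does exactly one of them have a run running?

minute 3 to minute 13, minute 36 to minute 47, minute 52 to minute 60, minute 84 to minute 124

First set merges to minute 13 to minute 36, minute 52 to minute 84.
Second set merges to minute 3 to minute 47, minute 60 to minute 124.
Only in the first: minute 52 to minute 60.
Only in the second: minute 3 to minute 13, minute 36 to minute 47, minute 84 to minute 124.
Together these are the periods covered by exactly one.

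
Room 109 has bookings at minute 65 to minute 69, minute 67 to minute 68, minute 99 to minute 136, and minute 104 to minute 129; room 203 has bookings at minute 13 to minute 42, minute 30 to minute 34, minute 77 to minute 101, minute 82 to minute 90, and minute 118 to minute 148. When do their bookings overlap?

minute 99 to minute 101, minute 118 to minute 136

First set merges to minute 65 to minute 69, minute 99 to minute 136.
Second set merges to minute 13 to minute 42, minute 77 to minute 101, minute 118 to minute 148.
minute 65 to minute 69: no overlap with the second set.
minute 99 to minute 136 meets the second set on minute 99 to minute 101, minute 118 to minute 136.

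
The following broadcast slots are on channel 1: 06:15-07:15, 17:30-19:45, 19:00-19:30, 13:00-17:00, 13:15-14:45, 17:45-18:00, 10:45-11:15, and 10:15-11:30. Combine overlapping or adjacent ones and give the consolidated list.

06:15-07:15, 10:15-11:30, 13:00-17:00, 17:30-19:45

Sort by start: 06:15-07:15, 10:15-11:30, 10:45-11:15, 13:00-17:00, 13:15-14:45, 17:30-19:45, 17:45-18:00, 19:00-19:30.
10:15-11:30 is disjoint → start new block.
10:45-11:15 overlaps/touches 10:15-11:30 → extend to 10:15-11:30.
13:00-17:00 is disjoint → start new block.
13:15-14:45 overlaps/touches 13:00-17:00 → extend to 13:00-17:00.
17:30-19:45 is disjoint → start new block.
17:45-18:00 overlaps/touches 17:30-19:45 → extend to 17:30-19:45.
19:00-19:30 overlaps/touches 17:30-19:45 → extend to 17:30-19:45.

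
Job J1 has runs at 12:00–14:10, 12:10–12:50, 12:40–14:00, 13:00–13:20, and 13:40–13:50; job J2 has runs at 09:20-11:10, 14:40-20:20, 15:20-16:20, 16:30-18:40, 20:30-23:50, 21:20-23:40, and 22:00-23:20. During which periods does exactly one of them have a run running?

First set merges to 12:00–14:10.
Second set merges to 09:20–11:10, 14:40–20:20, 20:30–23:50.
A but not B: 12:00–14:10.
B but not A: 09:20–11:10, 14:40–20:20, 20:30–23:50.
Combining gives A △ B.

09:20–11:10, 12:00–14:10, 14:40–20:20, 20:30–23:50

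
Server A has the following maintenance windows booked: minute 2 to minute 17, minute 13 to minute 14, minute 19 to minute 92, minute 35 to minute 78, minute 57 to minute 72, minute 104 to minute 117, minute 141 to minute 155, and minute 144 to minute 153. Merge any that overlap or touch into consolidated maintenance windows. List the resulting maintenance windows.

minute 2 to minute 17, minute 19 to minute 92, minute 104 to minute 117, minute 141 to minute 155

minute 13 to minute 14 overlaps/touches minute 2 to minute 17 → extend to minute 2 to minute 17.
minute 19 to minute 92 is disjoint → start new block.
minute 35 to minute 78 overlaps/touches minute 19 to minute 92 → extend to minute 19 to minute 92.
minute 57 to minute 72 overlaps/touches minute 19 to minute 92 → extend to minute 19 to minute 92.
minute 104 to minute 117 is disjoint → start new block.
minute 141 to minute 155 is disjoint → start new block.
minute 144 to minute 153 overlaps/touches minute 141 to minute 155 → extend to minute 141 to minute 155.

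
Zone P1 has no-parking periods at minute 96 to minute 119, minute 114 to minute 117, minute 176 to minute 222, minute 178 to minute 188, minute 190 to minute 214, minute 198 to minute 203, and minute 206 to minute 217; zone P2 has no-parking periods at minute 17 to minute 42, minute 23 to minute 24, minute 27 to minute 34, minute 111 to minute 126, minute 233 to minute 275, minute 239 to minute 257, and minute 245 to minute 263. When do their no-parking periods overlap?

Merge the first list: minute 96 to minute 119, minute 176 to minute 222.
Merge the second list: minute 17 to minute 42, minute 111 to minute 126, minute 233 to minute 275.
minute 96 to minute 119 overlaps B on minute 111 to minute 119.
minute 176 to minute 222 falls entirely outside B.

minute 111 to minute 119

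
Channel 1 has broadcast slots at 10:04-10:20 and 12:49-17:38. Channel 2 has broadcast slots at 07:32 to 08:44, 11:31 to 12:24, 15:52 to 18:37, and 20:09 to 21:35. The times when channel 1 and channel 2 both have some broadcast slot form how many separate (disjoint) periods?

A ∩ B = 15:52–17:38.
That is 1 disjoint piece.

1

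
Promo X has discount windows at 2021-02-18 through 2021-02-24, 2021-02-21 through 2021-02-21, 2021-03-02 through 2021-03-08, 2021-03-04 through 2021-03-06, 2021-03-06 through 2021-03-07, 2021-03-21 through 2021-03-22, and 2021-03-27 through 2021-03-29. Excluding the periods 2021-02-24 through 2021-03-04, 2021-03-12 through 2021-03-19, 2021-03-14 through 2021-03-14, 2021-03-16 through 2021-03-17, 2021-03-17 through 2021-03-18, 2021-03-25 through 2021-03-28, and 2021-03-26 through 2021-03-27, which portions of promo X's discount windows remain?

First set merges to 2021-02-18 through 2021-02-24, 2021-03-02 through 2021-03-08, 2021-03-21 through 2021-03-22, 2021-03-27 through 2021-03-29.
Second set merges to 2021-02-24 through 2021-03-04, 2021-03-12 through 2021-03-19, 2021-03-25 through 2021-03-28.
2021-02-18 through 2021-02-24 with B removed leaves 2021-02-18 through 2021-02-23.
2021-03-02 through 2021-03-08 with B removed leaves 2021-03-05 through 2021-03-08.
2021-03-21 through 2021-03-22 is untouched.
2021-03-27 through 2021-03-29 with B removed leaves 2021-03-29 through 2021-03-29.

2021-02-18 through 2021-02-23, 2021-03-05 through 2021-03-08, 2021-03-21 through 2021-03-22, 2021-03-29 through 2021-03-29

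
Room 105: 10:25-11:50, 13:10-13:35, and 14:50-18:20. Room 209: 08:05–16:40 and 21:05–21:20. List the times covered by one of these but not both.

08:05–10:25, 11:50–13:10, 13:35–14:50, 16:40–18:20, 21:05–21:20

A \ B = 16:40–18:20.
B \ A = 08:05–10:25, 11:50–13:10, 13:35–14:50, 21:05–21:20.
Union of the two gives the symmetric difference.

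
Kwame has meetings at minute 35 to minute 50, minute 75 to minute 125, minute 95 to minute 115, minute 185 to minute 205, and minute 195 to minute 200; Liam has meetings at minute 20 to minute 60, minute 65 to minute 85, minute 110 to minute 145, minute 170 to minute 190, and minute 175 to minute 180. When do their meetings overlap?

minute 35 to minute 50, minute 75 to minute 85, minute 110 to minute 125, minute 185 to minute 190

Merge the first list: minute 35 to minute 50, minute 75 to minute 125, minute 185 to minute 205.
Merge the second list: minute 20 to minute 60, minute 65 to minute 85, minute 110 to minute 145, minute 170 to minute 190.
minute 35 to minute 50 overlaps B on minute 35 to minute 50.
minute 75 to minute 125 overlaps B on minute 75 to minute 85, minute 110 to minute 125.
minute 185 to minute 205 overlaps B on minute 185 to minute 190.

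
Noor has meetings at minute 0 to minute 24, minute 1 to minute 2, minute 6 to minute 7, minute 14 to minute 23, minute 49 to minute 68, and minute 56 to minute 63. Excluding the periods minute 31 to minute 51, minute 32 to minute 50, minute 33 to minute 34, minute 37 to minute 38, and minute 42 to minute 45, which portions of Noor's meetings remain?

First set merges to minute 0 to minute 24, minute 49 to minute 68.
Second set merges to minute 31 to minute 51.
minute 0 to minute 24: nothing removed.
minute 49 to minute 68 \ B = minute 51 to minute 68.

minute 0 to minute 24, minute 51 to minute 68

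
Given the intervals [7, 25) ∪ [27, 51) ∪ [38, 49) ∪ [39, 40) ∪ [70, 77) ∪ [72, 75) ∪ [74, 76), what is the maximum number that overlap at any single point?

Sweep endpoints in order; track running count of active intervals.
Peak of 3 reached at 39.

3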